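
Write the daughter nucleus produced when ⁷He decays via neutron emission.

He-6

Neutron emission: mass number changes by -1, atomic number by +0.
A: 7 − 1 = 6; Z: 2 = 2.
Z = 2 is helium, so the daughter is ⁶He.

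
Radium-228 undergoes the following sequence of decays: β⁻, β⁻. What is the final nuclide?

Th-228

Start: (A, Z) = (228, 88).
After β⁻: (228, 89).
After β⁻: (228, 90).
Z = 90 is thorium.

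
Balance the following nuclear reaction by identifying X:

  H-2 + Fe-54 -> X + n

Co-55

Conserve mass number: 2 + 54 = A + 1, so A = 55.
Conserve atomic number: 1 + 26 = Z + 0, so Z = 27.
Z = 27 is cobalt, so the species is Co-55.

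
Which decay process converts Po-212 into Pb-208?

ΔA = 208 − 212 = -4; ΔZ = 82 − 84 = -2.
A drops by 4 and Z drops by 2 — the signature of alpha emission.

alpha decay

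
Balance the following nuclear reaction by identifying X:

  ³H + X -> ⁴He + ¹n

Conserve mass number: 3 + A = 4 + 1, so A = 2.
Conserve atomic number: 1 + Z = 2 + 0, so Z = 1.
A = 2 and Z = 1 is ²H — a deuteron.

deuteron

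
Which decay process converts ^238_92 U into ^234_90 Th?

ΔA = 234 − 238 = -4; ΔZ = 90 − 92 = -2.
A drops by 4 and Z drops by 2 — the signature of alpha emission.

alpha decay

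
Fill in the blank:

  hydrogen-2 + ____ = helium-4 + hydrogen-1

Conserve mass number: 2 + A = 4 + 1, so A = 3.
Conserve atomic number: 1 + Z = 2 + 1, so Z = 2.
Z = 2 is helium, so the species is helium-3.

He-3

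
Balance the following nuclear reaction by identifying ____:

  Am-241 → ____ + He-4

Conserve mass number: 241 = A + 4, so A = 237.
Conserve atomic number: 95 = Z + 2, so Z = 93.
Z = 93 is neptunium, so the species is Np-237.

Np-237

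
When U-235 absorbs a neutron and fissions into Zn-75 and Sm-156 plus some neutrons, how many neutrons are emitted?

Conserve mass number: 236 = 75 + 156 + k, so k = 236 − 231 = 5.
Check atomic number: 92 = 30 + 62 + 0 = 92. ✓

5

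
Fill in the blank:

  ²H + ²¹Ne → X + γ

Conserve mass number: 2 + 21 = A + 0, so A = 23.
Conserve atomic number: 1 + 10 = Z + 0, so Z = 11.
Z = 11 is sodium, so the species is ²³Na.

Na-23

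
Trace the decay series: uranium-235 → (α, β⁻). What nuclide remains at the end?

Start: (A, Z) = (235, 92).
After α: (231, 90).
After β⁻: (231, 91).
Z = 91 is protactinium.

Pa-231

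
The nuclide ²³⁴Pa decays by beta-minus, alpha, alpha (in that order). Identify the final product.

Ra-226

Start: (A, Z) = (234, 91).
After β⁻: (234, 92).
After α: (230, 90).
After α: (226, 88).
Z = 88 is radium.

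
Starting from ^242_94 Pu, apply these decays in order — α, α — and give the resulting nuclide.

Th-234

Start: (A, Z) = (242, 94).
After α: (238, 92).
After α: (234, 90).
Z = 90 is thorium.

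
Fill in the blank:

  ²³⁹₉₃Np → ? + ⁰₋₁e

Conserve mass number: 239 = A + 0, so A = 239.
Conserve atomic number: 93 = Z − 1, so Z = 94.
Z = 94 is plutonium, so the species is ²³⁹₉₄Pu.

Pu-239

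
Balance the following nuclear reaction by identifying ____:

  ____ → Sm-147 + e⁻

Pm-147

Conserve mass number: A = 147 + 0, so A = 147.
Conserve atomic number: Z = 62 − 1, so Z = 61.
Z = 61 is promethium, so the species is Pm-147.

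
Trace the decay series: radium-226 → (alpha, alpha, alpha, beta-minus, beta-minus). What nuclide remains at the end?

Po-214

Start: (A, Z) = (226, 88).
After α: (222, 86).
After α: (218, 84).
After α: (214, 82).
After β⁻: (214, 83).
After β⁻: (214, 84).
Z = 84 is polonium.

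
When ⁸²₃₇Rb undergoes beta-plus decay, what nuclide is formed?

Beta-plus decay: mass number changes by +0, atomic number by -1.
A: 82 = 82; Z: 37 − 1 = 36.
Z = 36 is krypton, so the daughter is ⁸²₃₆Kr.

Kr-82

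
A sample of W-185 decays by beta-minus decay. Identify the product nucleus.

Beta-minus decay: mass number changes by +0, atomic number by +1.
A: 185 = 185; Z: 74 + 1 = 75.
Z = 75 is rhenium, so the daughter is Re-185.

Re-185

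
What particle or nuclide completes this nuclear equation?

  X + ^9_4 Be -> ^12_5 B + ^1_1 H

alpha particle

Conserve mass number: A + 9 = 12 + 1, so A = 4.
Conserve atomic number: Z + 4 = 5 + 1, so Z = 2.
A = 4 and Z = 2 is ^4_2 He — an alpha particle.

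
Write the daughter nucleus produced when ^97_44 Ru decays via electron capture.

Electron capture: mass number changes by +0, atomic number by -1.
A: 97 = 97; Z: 44 − 1 = 43.
Z = 43 is technetium, so the daughter is ^97_43 Tc.

Tc-97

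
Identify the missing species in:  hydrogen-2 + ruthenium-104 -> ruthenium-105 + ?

Conserve mass number: 2 + 104 = 105 + A, so A = 1.
Conserve atomic number: 1 + 44 = 44 + Z, so Z = 1.
A = 1 and Z = 1 is hydrogen-1 — a proton.

proton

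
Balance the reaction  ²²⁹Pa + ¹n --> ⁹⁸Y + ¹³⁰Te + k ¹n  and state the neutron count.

Conserve mass number: 230 = 98 + 130 + k, so k = 230 − 228 = 2.
Check atomic number: 91 = 39 + 52 + 0 = 91. ✓

2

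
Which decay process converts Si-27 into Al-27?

beta-plus decay or electron capture

ΔA = 27 − 27 = 0; ΔZ = 13 − 14 = -1.
A is unchanged and Z drops by 1 — a proton has become a neutron (β⁺ emission or electron capture).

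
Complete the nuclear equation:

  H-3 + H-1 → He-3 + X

Conserve mass number: 3 + 1 = 3 + A, so A = 1.
Conserve atomic number: 1 + 1 = 2 + Z, so Z = 0.
A = 1 and Z = 0 is n — a neutron.

neutron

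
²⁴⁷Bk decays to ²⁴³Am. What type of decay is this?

ΔA = 243 − 247 = -4; ΔZ = 95 − 97 = -2.
A drops by 4 and Z drops by 2 — the signature of alpha emission.

alpha decay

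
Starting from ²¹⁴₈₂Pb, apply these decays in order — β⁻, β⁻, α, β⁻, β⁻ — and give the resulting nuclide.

Po-210

Start: (A, Z) = (214, 82).
After β⁻: (214, 83).
After β⁻: (214, 84).
After α: (210, 82).
After β⁻: (210, 83).
After β⁻: (210, 84).
Z = 84 is polonium.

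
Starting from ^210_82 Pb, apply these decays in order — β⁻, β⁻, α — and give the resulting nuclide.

Pb-206

Start: (A, Z) = (210, 82).
After β⁻: (210, 83).
After β⁻: (210, 84).
After α: (206, 82).
Z = 82 is lead.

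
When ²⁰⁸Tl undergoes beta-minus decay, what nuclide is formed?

Pb-208

Beta-minus decay: mass number changes by +0, atomic number by +1.
A: 208 = 208; Z: 81 + 1 = 82.
Z = 82 is lead, so the daughter is ²⁰⁸Pb.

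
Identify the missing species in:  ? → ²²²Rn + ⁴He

Ra-226

Conserve mass number: A = 222 + 4, so A = 226.
Conserve atomic number: Z = 86 + 2, so Z = 88.
Z = 88 is radium, so the species is ²²⁶Ra.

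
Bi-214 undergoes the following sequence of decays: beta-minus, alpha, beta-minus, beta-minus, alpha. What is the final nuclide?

Pb-206

Start: (A, Z) = (214, 83).
After β⁻: (214, 84).
After α: (210, 82).
After β⁻: (210, 83).
After β⁻: (210, 84).
After α: (206, 82).
Z = 82 is lead.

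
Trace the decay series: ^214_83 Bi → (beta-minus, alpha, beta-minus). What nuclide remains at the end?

Bi-210

Start: (A, Z) = (214, 83).
After β⁻: (214, 84).
After α: (210, 82).
After β⁻: (210, 83).
Z = 83 is bismuth.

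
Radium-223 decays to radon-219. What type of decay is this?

ΔA = 219 − 223 = -4; ΔZ = 86 − 88 = -2.
A drops by 4 and Z drops by 2 — the signature of alpha emission.

alpha decay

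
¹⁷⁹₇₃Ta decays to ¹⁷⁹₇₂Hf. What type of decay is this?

ΔA = 179 − 179 = 0; ΔZ = 72 − 73 = -1.
A is unchanged and Z drops by 1 — a proton has become a neutron (β⁺ emission or electron capture).

beta-plus decay or electron capture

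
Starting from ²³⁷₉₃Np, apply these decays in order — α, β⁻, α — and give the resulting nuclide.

Th-229

Start: (A, Z) = (237, 93).
After α: (233, 91).
After β⁻: (233, 92).
After α: (229, 90).
Z = 90 is thorium.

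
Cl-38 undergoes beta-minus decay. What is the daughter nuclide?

Ar-38

Beta-minus decay: mass number changes by +0, atomic number by +1.
A: 38 = 38; Z: 17 + 1 = 18.
Z = 18 is argon, so the daughter is Ar-38.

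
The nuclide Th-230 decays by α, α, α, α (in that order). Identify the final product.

Pb-214

Start: (A, Z) = (230, 90).
After α: (226, 88).
After α: (222, 86).
After α: (218, 84).
After α: (214, 82).
Z = 82 is lead.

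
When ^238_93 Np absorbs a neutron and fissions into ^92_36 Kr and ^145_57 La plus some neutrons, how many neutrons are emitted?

2

Conserve mass number: 239 = 92 + 145 + k, so k = 239 − 237 = 2.
Check atomic number: 93 = 36 + 57 + 0 = 93. ✓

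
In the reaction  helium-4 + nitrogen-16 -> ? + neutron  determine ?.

F-19

Conserve mass number: 4 + 16 = A + 1, so A = 19.
Conserve atomic number: 2 + 7 = Z + 0, so Z = 9.
Z = 9 is fluorine, so the species is fluorine-19.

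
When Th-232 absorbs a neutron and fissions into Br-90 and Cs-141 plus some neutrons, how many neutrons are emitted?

Conserve mass number: 233 = 90 + 141 + k, so k = 233 − 231 = 2.
Check atomic number: 90 = 35 + 55 + 0 = 90. ✓

2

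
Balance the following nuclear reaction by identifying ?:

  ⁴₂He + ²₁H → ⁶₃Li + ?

Conserve mass number: 4 + 2 = 6 + A, so A = 0.
Conserve atomic number: 2 + 1 = 3 + Z, so Z = 0.
A = 0 and Z = 0 is ⁰₀γ — a gamma ray.

gamma ray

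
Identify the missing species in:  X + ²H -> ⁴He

Conserve mass number: A + 2 = 4, so A = 2.
Conserve atomic number: Z + 1 = 2, so Z = 1.
A = 2 and Z = 1 is ²H — a deuteron.

deuteron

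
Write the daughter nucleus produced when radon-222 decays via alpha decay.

Po-218

Alpha decay: mass number changes by -4, atomic number by -2.
A: 222 − 4 = 218; Z: 86 − 2 = 84.
Z = 84 is polonium, so the daughter is polonium-218.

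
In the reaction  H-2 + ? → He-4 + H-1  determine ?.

Conserve mass number: 2 + A = 4 + 1, so A = 3.
Conserve atomic number: 1 + Z = 2 + 1, so Z = 2.
Z = 2 is helium, so the species is He-3.

He-3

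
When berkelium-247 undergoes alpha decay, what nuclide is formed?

Alpha decay: mass number changes by -4, atomic number by -2.
A: 247 − 4 = 243; Z: 97 − 2 = 95.
Z = 95 is americium, so the daughter is americium-243.

Am-243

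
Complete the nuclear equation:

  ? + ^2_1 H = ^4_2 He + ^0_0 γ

Conserve mass number: A + 2 = 4 + 0, so A = 2.
Conserve atomic number: Z + 1 = 2 + 0, so Z = 1.
A = 2 and Z = 1 is ^2_1 H — a deuteron.

deuteron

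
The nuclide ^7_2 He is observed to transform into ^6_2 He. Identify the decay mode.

ΔA = 6 − 7 = -1; ΔZ = 2 − 2 = +0.
A drops by 1 with Z unchanged — a neutron was emitted.

neutron emission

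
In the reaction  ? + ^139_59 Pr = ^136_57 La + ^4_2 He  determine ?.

Conserve mass number: A + 139 = 136 + 4, so A = 1.
Conserve atomic number: Z + 59 = 57 + 2, so Z = 0.
A = 1 and Z = 0 is ^1_0 n — a neutron.

neutron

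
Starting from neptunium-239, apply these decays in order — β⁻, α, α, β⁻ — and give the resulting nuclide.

Start: (A, Z) = (239, 93).
After β⁻: (239, 94).
After α: (235, 92).
After α: (231, 90).
After β⁻: (231, 91).
Z = 91 is protactinium.

Pa-231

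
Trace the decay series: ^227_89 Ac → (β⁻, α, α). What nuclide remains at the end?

Rn-219

Start: (A, Z) = (227, 89).
After β⁻: (227, 90).
After α: (223, 88).
After α: (219, 86).
Z = 86 is radon.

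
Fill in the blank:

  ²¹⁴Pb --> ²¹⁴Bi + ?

beta-minus particle

Conserve mass number: 214 = 214 + A, so A = 0.
Conserve atomic number: 82 = 83 + Z, so Z = -1.
A = 0 and Z = -1 is e⁻ — a beta-minus particle.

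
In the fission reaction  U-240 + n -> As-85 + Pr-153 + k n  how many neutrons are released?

Conserve mass number: 241 = 85 + 153 + k, so k = 241 − 238 = 3.
Check atomic number: 92 = 33 + 59 + 0 = 92. ✓

3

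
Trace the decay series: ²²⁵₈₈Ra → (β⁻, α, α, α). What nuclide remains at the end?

Bi-213

Start: (A, Z) = (225, 88).
After β⁻: (225, 89).
After α: (221, 87).
After α: (217, 85).
After α: (213, 83).
Z = 83 is bismuth.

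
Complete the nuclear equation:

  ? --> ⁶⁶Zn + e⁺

Ga-66

Conserve mass number: A = 66 + 0, so A = 66.
Conserve atomic number: Z = 30 + 1, so Z = 31.
Z = 31 is gallium, so the species is ⁶⁶Ga.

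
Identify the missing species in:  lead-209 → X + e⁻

Bi-209

Conserve mass number: 209 = A + 0, so A = 209.
Conserve atomic number: 82 = Z − 1, so Z = 83.
Z = 83 is bismuth, so the species is bismuth-209.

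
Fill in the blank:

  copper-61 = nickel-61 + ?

Conserve mass number: 61 = 61 + A, so A = 0.
Conserve atomic number: 29 = 28 + Z, so Z = 1.
A = 0 and Z = 1 is e⁺ — a positron.

positron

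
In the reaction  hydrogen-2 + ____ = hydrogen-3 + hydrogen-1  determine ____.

Conserve mass number: 2 + A = 3 + 1, so A = 2.
Conserve atomic number: 1 + Z = 1 + 1, so Z = 1.
A = 2 and Z = 1 is hydrogen-2 — a deuteron.

deuteron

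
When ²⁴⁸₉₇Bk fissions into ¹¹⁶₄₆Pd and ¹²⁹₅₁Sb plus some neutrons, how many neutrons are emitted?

3

Conserve mass number: 248 = 116 + 129 + k, so k = 248 − 245 = 3.
Check atomic number: 97 = 46 + 51 + 0 = 97. ✓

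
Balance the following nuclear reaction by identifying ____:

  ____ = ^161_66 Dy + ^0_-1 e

Conserve mass number: A = 161 + 0, so A = 161.
Conserve atomic number: Z = 66 − 1, so Z = 65.
Z = 65 is terbium, so the species is ^161_65 Tb.

Tb-161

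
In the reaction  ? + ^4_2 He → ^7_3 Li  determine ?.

triton

Conserve mass number: A + 4 = 7, so A = 3.
Conserve atomic number: Z + 2 = 3, so Z = 1.
A = 3 and Z = 1 is ^3_1 H — a triton.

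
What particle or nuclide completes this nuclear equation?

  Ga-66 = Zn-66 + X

positron

Conserve mass number: 66 = 66 + A, so A = 0.
Conserve atomic number: 31 = 30 + Z, so Z = 1.
A = 0 and Z = 1 is e⁺ — a positron.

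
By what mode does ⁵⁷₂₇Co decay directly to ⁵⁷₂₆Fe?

ΔA = 57 − 57 = 0; ΔZ = 26 − 27 = -1.
A is unchanged and Z drops by 1 — a proton has become a neutron (β⁺ emission or electron capture).

beta-plus decay or electron capture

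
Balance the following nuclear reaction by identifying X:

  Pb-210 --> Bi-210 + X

Conserve mass number: 210 = 210 + A, so A = 0.
Conserve atomic number: 82 = 83 + Z, so Z = -1.
A = 0 and Z = -1 is e⁻ — a beta-minus particle.

beta-minus particle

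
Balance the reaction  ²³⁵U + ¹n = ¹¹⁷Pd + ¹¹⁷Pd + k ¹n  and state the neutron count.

2

Conserve mass number: 236 = 117 + 117 + k, so k = 236 − 234 = 2.
Check atomic number: 92 = 46 + 46 + 0 = 92. ✓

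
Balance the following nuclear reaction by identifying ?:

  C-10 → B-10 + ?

positron

Conserve mass number: 10 = 10 + A, so A = 0.
Conserve atomic number: 6 = 5 + Z, so Z = 1.
A = 0 and Z = 1 is e⁺ — a positron.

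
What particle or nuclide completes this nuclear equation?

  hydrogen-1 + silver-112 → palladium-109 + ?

alpha particle

Conserve mass number: 1 + 112 = 109 + A, so A = 4.
Conserve atomic number: 1 + 47 = 46 + Z, so Z = 2.
A = 4 and Z = 2 is helium-4 — an alpha particle.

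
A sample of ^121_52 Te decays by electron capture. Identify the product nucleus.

Electron capture: mass number changes by +0, atomic number by -1.
A: 121 = 121; Z: 52 − 1 = 51.
Z = 51 is antimony, so the daughter is ^121_51 Sb.

Sb-121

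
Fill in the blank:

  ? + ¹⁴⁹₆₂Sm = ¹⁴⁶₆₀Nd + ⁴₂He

neutron

Conserve mass number: A + 149 = 146 + 4, so A = 1.
Conserve atomic number: Z + 62 = 60 + 2, so Z = 0.
A = 1 and Z = 0 is ¹₀n — a neutron.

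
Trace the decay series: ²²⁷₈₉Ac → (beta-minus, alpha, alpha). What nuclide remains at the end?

Rn-219

Start: (A, Z) = (227, 89).
After β⁻: (227, 90).
After α: (223, 88).
After α: (219, 86).
Z = 86 is radon.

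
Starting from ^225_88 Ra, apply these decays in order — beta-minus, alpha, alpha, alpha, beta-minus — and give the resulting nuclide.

Start: (A, Z) = (225, 88).
After β⁻: (225, 89).
After α: (221, 87).
After α: (217, 85).
After α: (213, 83).
After β⁻: (213, 84).
Z = 84 is polonium.

Po-213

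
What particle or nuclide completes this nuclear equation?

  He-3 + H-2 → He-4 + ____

Conserve mass number: 3 + 2 = 4 + A, so A = 1.
Conserve atomic number: 2 + 1 = 2 + Z, so Z = 1.
A = 1 and Z = 1 is H-1 — a proton.

proton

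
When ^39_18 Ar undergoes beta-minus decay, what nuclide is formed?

Beta-minus decay: mass number changes by +0, atomic number by +1.
A: 39 = 39; Z: 18 + 1 = 19.
Z = 19 is potassium, so the daughter is ^39_19 K.

K-39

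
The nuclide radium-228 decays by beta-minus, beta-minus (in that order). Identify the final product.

Th-228

Start: (A, Z) = (228, 88).
After β⁻: (228, 89).
After β⁻: (228, 90).
Z = 90 is thorium.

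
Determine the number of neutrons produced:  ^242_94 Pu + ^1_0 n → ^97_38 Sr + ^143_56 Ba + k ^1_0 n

3

Conserve mass number: 243 = 97 + 143 + k, so k = 243 − 240 = 3.
Check atomic number: 94 = 38 + 56 + 0 = 94. ✓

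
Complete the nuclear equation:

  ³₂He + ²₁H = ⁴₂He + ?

Conserve mass number: 3 + 2 = 4 + A, so A = 1.
Conserve atomic number: 2 + 1 = 2 + Z, so Z = 1.
A = 1 and Z = 1 is ¹₁H — a proton.

proton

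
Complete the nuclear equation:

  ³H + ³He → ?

Conserve mass number: 3 + 3 = A, so A = 6.
Conserve atomic number: 1 + 2 = Z, so Z = 3.
Z = 3 is lithium, so the species is ⁶Li.

Li-6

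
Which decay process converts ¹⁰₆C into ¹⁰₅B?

ΔA = 10 − 10 = 0; ΔZ = 5 − 6 = -1.
A is unchanged and Z drops by 1 — a proton has become a neutron (β⁺ emission or electron capture).

beta-plus decay or electron capture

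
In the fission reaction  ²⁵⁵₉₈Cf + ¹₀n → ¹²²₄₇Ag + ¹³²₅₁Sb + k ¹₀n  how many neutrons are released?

2

Conserve mass number: 256 = 122 + 132 + k, so k = 256 − 254 = 2.
Check atomic number: 98 = 47 + 51 + 0 = 98. ✓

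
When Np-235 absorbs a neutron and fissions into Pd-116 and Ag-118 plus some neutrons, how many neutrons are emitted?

2

Conserve mass number: 236 = 116 + 118 + k, so k = 236 − 234 = 2.
Check atomic number: 93 = 46 + 47 + 0 = 93. ✓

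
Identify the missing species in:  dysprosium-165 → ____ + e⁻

Ho-165

Conserve mass number: 165 = A + 0, so A = 165.
Conserve atomic number: 66 = Z − 1, so Z = 67.
Z = 67 is holmium, so the species is holmium-165.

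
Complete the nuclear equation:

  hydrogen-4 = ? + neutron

Conserve mass number: 4 = A + 1, so A = 3.
Conserve atomic number: 1 = Z + 0, so Z = 1.
A = 3 and Z = 1 is hydrogen-3 — a triton.

H-3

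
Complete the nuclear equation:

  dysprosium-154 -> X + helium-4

Gd-150

Conserve mass number: 154 = A + 4, so A = 150.
Conserve atomic number: 66 = Z + 2, so Z = 64.
Z = 64 is gadolinium, so the species is gadolinium-150.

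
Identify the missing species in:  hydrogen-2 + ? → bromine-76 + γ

Se-74

Conserve mass number: 2 + A = 76 + 0, so A = 74.
Conserve atomic number: 1 + Z = 35 + 0, so Z = 34.
Z = 34 is selenium, so the species is selenium-74.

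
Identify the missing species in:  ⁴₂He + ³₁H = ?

Li-7

Conserve mass number: 4 + 3 = A, so A = 7.
Conserve atomic number: 2 + 1 = Z, so Z = 3.
Z = 3 is lithium, so the species is ⁷₃Li.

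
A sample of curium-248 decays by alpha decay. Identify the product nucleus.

Pu-244

Alpha decay: mass number changes by -4, atomic number by -2.
A: 248 − 4 = 244; Z: 96 − 2 = 94.
Z = 94 is plutonium, so the daughter is plutonium-244.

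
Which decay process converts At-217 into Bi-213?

ΔA = 213 − 217 = -4; ΔZ = 83 − 85 = -2.
A drops by 4 and Z drops by 2 — the signature of alpha emission.

alpha decay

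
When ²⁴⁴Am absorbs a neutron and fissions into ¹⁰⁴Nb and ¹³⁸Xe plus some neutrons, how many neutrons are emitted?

Conserve mass number: 245 = 104 + 138 + k, so k = 245 − 242 = 3.
Check atomic number: 95 = 41 + 54 + 0 = 95. ✓

3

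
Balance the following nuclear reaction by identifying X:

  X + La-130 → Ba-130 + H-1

neutron

Conserve mass number: A + 130 = 130 + 1, so A = 1.
Conserve atomic number: Z + 57 = 56 + 1, so Z = 0.
A = 1 and Z = 0 is n — a neutron.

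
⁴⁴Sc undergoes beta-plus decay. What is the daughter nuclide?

Ca-44

Beta-plus decay: mass number changes by +0, atomic number by -1.
A: 44 = 44; Z: 21 − 1 = 20.
Z = 20 is calcium, so the daughter is ⁴⁴Ca.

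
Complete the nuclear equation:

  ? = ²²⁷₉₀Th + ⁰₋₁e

Conserve mass number: A = 227 + 0, so A = 227.
Conserve atomic number: Z = 90 − 1, so Z = 89.
Z = 89 is actinium, so the species is ²²⁷₈₉Ac.

Ac-227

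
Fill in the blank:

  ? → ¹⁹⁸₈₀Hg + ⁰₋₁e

Conserve mass number: A = 198 + 0, so A = 198.
Conserve atomic number: Z = 80 − 1, so Z = 79.
Z = 79 is gold, so the species is ¹⁹⁸₇₉Au.

Au-198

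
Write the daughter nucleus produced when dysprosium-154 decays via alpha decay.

Alpha decay: mass number changes by -4, atomic number by -2.
A: 154 − 4 = 150; Z: 66 − 2 = 64.
Z = 64 is gadolinium, so the daughter is gadolinium-150.

Gd-150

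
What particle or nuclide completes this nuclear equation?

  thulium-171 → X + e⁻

Yb-171

Conserve mass number: 171 = A + 0, so A = 171.
Conserve atomic number: 69 = Z − 1, so Z = 70.
Z = 70 is ytterbium, so the species is ytterbium-171.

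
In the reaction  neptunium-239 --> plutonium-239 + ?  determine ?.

Conserve mass number: 239 = 239 + A, so A = 0.
Conserve atomic number: 93 = 94 + Z, so Z = -1.
A = 0 and Z = -1 is e⁻ — a beta-minus particle.

beta-minus particle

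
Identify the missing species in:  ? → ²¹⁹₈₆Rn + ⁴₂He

Conserve mass number: A = 219 + 4, so A = 223.
Conserve atomic number: Z = 86 + 2, so Z = 88.
Z = 88 is radium, so the species is ²²³₈₈Ra.

Ra-223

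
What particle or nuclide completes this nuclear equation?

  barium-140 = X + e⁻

Conserve mass number: 140 = A + 0, so A = 140.
Conserve atomic number: 56 = Z − 1, so Z = 57.
Z = 57 is lanthanum, so the species is lanthanum-140.

La-140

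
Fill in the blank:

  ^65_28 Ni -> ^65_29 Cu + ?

beta-minus particle

Conserve mass number: 65 = 65 + A, so A = 0.
Conserve atomic number: 28 = 29 + Z, so Z = -1.
A = 0 and Z = -1 is ^0_-1 e — a beta-minus particle.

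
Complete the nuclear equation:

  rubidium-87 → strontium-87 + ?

beta-minus particle

Conserve mass number: 87 = 87 + A, so A = 0.
Conserve atomic number: 37 = 38 + Z, so Z = -1.
A = 0 and Z = -1 is e⁻ — a beta-minus particle.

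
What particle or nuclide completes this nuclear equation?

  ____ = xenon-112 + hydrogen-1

Cs-113

Conserve mass number: A = 112 + 1, so A = 113.
Conserve atomic number: Z = 54 + 1, so Z = 55.
Z = 55 is caesium, so the species is caesium-113.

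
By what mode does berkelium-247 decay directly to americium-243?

alpha decay

ΔA = 243 − 247 = -4; ΔZ = 95 − 97 = -2.
A drops by 4 and Z drops by 2 — the signature of alpha emission.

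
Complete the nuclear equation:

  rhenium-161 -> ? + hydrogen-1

W-160

Conserve mass number: 161 = A + 1, so A = 160.
Conserve atomic number: 75 = Z + 1, so Z = 74.
Z = 74 is tungsten, so the species is tungsten-160.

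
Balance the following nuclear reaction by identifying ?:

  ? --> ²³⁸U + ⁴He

Conserve mass number: A = 238 + 4, so A = 242.
Conserve atomic number: Z = 92 + 2, so Z = 94.
Z = 94 is plutonium, so the species is ²⁴²Pu.

Pu-242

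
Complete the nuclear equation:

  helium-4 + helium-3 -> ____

Conserve mass number: 4 + 3 = A, so A = 7.
Conserve atomic number: 2 + 2 = Z, so Z = 4.
Z = 4 is beryllium, so the species is beryllium-7.

Be-7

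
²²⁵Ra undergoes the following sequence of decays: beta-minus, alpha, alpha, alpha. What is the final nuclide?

Bi-213

Start: (A, Z) = (225, 88).
After β⁻: (225, 89).
After α: (221, 87).
After α: (217, 85).
After α: (213, 83).
Z = 83 is bismuth.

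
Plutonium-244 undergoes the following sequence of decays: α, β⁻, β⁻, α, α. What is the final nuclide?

Start: (A, Z) = (244, 94).
After α: (240, 92).
After β⁻: (240, 93).
After β⁻: (240, 94).
After α: (236, 92).
After α: (232, 90).
Z = 90 is thorium.

Th-232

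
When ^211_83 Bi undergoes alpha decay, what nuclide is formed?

Alpha decay: mass number changes by -4, atomic number by -2.
A: 211 − 4 = 207; Z: 83 − 2 = 81.
Z = 81 is thallium, so the daughter is ^207_81 Tl.

Tl-207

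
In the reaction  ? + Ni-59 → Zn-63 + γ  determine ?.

alpha particle

Conserve mass number: A + 59 = 63 + 0, so A = 4.
Conserve atomic number: Z + 28 = 30 + 0, so Z = 2.
A = 4 and Z = 2 is He-4 — an alpha particle.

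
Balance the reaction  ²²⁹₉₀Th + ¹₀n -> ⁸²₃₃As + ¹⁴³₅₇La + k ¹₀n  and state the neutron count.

Conserve mass number: 230 = 82 + 143 + k, so k = 230 − 225 = 5.
Check atomic number: 90 = 33 + 57 + 0 = 90. ✓

5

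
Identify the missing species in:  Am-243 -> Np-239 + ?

alpha particle

Conserve mass number: 243 = 239 + A, so A = 4.
Conserve atomic number: 95 = 93 + Z, so Z = 2.
A = 4 and Z = 2 is He-4 — an alpha particle.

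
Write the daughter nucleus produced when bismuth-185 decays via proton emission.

Proton emission: mass number changes by -1, atomic number by -1.
A: 185 − 1 = 184; Z: 83 − 1 = 82.
Z = 82 is lead, so the daughter is lead-184.

Pb-184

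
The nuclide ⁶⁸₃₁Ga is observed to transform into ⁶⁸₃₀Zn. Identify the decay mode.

ΔA = 68 − 68 = 0; ΔZ = 30 − 31 = -1.
A is unchanged and Z drops by 1 — a proton has become a neutron (β⁺ emission or electron capture).

beta-plus decay or electron capture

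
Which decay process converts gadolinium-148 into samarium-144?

alpha decay

ΔA = 144 − 148 = -4; ΔZ = 62 − 64 = -2.
A drops by 4 and Z drops by 2 — the signature of alpha emission.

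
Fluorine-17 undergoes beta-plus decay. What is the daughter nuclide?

O-17

Beta-plus decay: mass number changes by +0, atomic number by -1.
A: 17 = 17; Z: 9 − 1 = 8.
Z = 8 is oxygen, so the daughter is oxygen-17.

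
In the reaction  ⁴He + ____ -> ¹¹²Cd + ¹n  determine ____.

Pd-109

Conserve mass number: 4 + A = 112 + 1, so A = 109.
Conserve atomic number: 2 + Z = 48 + 0, so Z = 46.
Z = 46 is palladium, so the species is ¹⁰⁹Pd.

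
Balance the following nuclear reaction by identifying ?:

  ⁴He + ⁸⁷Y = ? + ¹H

Conserve mass number: 4 + 87 = A + 1, so A = 90.
Conserve atomic number: 2 + 39 = Z + 1, so Z = 40.
Z = 40 is zirconium, so the species is ⁹⁰Zr.

Zr-90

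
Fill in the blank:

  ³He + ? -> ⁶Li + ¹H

alpha particle

Conserve mass number: 3 + A = 6 + 1, so A = 4.
Conserve atomic number: 2 + Z = 3 + 1, so Z = 2.
A = 4 and Z = 2 is ⁴He — an alpha particle.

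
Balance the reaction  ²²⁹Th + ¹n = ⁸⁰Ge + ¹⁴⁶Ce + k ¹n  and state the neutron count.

4

Conserve mass number: 230 = 80 + 146 + k, so k = 230 − 226 = 4.
Check atomic number: 90 = 32 + 58 + 0 = 90. ✓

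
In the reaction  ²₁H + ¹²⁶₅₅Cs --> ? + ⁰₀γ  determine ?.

Ba-128

Conserve mass number: 2 + 126 = A + 0, so A = 128.
Conserve atomic number: 1 + 55 = Z + 0, so Z = 56.
Z = 56 is barium, so the species is ¹²⁸₅₆Ba.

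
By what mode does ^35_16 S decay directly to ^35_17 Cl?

ΔA = 35 − 35 = 0; ΔZ = 17 − 16 = +1.
A is unchanged and Z rises by 1 — a neutron has become a proton (β⁻ decay).

beta-minus decay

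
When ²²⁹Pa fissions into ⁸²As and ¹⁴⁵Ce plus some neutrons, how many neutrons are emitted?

Conserve mass number: 229 = 82 + 145 + k, so k = 229 − 227 = 2.
Check atomic number: 91 = 33 + 58 + 0 = 91. ✓

2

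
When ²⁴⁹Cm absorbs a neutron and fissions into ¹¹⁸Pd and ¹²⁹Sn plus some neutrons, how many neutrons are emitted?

Conserve mass number: 250 = 118 + 129 + k, so k = 250 − 247 = 3.
Check atomic number: 96 = 46 + 50 + 0 = 96. ✓

3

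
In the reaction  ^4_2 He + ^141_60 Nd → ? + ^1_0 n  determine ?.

Conserve mass number: 4 + 141 = A + 1, so A = 144.
Conserve atomic number: 2 + 60 = Z + 0, so Z = 62.
Z = 62 is samarium, so the species is ^144_62 Sm.

Sm-144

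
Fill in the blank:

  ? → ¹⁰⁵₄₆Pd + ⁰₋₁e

Conserve mass number: A = 105 + 0, so A = 105.
Conserve atomic number: Z = 46 − 1, so Z = 45.
Z = 45 is rhodium, so the species is ¹⁰⁵₄₅Rh.

Rh-105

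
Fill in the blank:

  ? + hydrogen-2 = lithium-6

alpha particle

Conserve mass number: A + 2 = 6, so A = 4.
Conserve atomic number: Z + 1 = 3, so Z = 2.
A = 4 and Z = 2 is helium-4 — an alpha particle.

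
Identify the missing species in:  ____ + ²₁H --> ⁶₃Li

Conserve mass number: A + 2 = 6, so A = 4.
Conserve atomic number: Z + 1 = 3, so Z = 2.
A = 4 and Z = 2 is ⁴₂He — an alpha particle.

alpha particle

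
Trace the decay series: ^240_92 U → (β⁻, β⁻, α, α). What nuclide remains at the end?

Start: (A, Z) = (240, 92).
After β⁻: (240, 93).
After β⁻: (240, 94).
After α: (236, 92).
After α: (232, 90).
Z = 90 is thorium.

Th-232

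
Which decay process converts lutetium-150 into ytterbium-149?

ΔA = 149 − 150 = -1; ΔZ = 70 − 71 = -1.
A drops by 1 and Z drops by 1 — a proton was emitted.

proton emission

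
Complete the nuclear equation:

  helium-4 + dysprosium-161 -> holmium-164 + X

Conserve mass number: 4 + 161 = 164 + A, so A = 1.
Conserve atomic number: 2 + 66 = 67 + Z, so Z = 1.
A = 1 and Z = 1 is hydrogen-1 — a proton.

proton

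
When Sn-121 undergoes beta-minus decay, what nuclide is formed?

Sb-121

Beta-minus decay: mass number changes by +0, atomic number by +1.
A: 121 = 121; Z: 50 + 1 = 51.
Z = 51 is antimony, so the daughter is Sb-121.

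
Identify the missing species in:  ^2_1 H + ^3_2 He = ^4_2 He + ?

Conserve mass number: 2 + 3 = 4 + A, so A = 1.
Conserve atomic number: 1 + 2 = 2 + Z, so Z = 1.
A = 1 and Z = 1 is ^1_1 H — a proton.

proton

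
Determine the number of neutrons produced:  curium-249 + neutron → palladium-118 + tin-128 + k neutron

4

Conserve mass number: 250 = 118 + 128 + k, so k = 250 − 246 = 4.
Check atomic number: 96 = 46 + 50 + 0 = 96. ✓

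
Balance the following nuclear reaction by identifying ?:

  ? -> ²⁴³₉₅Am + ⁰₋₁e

Pu-243

Conserve mass number: A = 243 + 0, so A = 243.
Conserve atomic number: Z = 95 − 1, so Z = 94.
Z = 94 is plutonium, so the species is ²⁴³₉₄Pu.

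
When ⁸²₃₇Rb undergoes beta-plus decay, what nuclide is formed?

Kr-82

Beta-plus decay: mass number changes by +0, atomic number by -1.
A: 82 = 82; Z: 37 − 1 = 36.
Z = 36 is krypton, so the daughter is ⁸²₃₆Kr.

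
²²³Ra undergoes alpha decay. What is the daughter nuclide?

Alpha decay: mass number changes by -4, atomic number by -2.
A: 223 − 4 = 219; Z: 88 − 2 = 86.
Z = 86 is radon, so the daughter is ²¹⁹Rn.

Rn-219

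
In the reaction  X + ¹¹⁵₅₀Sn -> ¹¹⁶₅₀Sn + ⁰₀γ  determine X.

Conserve mass number: A + 115 = 116 + 0, so A = 1.
Conserve atomic number: Z + 50 = 50 + 0, so Z = 0.
A = 1 and Z = 0 is ¹₀n — a neutron.

neutron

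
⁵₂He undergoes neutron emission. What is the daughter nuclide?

He-4

Neutron emission: mass number changes by -1, atomic number by +0.
A: 5 − 1 = 4; Z: 2 = 2.
Z = 2 is helium, so the daughter is ⁴₂He.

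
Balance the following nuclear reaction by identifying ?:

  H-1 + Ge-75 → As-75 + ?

neutron

Conserve mass number: 1 + 75 = 75 + A, so A = 1.
Conserve atomic number: 1 + 32 = 33 + Z, so Z = 0.
A = 1 and Z = 0 is n — a neutron.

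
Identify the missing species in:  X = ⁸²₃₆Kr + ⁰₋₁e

Conserve mass number: A = 82 + 0, so A = 82.
Conserve atomic number: Z = 36 − 1, so Z = 35.
Z = 35 is bromine, so the species is ⁸²₃₅Br.

Br-82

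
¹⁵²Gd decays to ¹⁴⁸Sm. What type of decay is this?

ΔA = 148 − 152 = -4; ΔZ = 62 − 64 = -2.
A drops by 4 and Z drops by 2 — the signature of alpha emission.

alpha decay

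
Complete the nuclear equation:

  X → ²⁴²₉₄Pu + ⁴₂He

Cm-246

Conserve mass number: A = 242 + 4, so A = 246.
Conserve atomic number: Z = 94 + 2, so Z = 96.
Z = 96 is curium, so the species is ²⁴⁶₉₆Cm.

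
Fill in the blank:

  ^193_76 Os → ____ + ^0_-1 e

Conserve mass number: 193 = A + 0, so A = 193.
Conserve atomic number: 76 = Z − 1, so Z = 77.
Z = 77 is iridium, so the species is ^193_77 Ir.

Ir-193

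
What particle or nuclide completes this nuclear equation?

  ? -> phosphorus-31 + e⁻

Si-31

Conserve mass number: A = 31 + 0, so A = 31.
Conserve atomic number: Z = 15 − 1, so Z = 14.
Z = 14 is silicon, so the species is silicon-31.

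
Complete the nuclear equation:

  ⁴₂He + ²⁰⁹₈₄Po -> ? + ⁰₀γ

Conserve mass number: 4 + 209 = A + 0, so A = 213.
Conserve atomic number: 2 + 84 = Z + 0, so Z = 86.
Z = 86 is radon, so the species is ²¹³₈₆Rn.

Rn-213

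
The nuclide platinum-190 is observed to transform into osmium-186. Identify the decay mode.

ΔA = 186 − 190 = -4; ΔZ = 76 − 78 = -2.
A drops by 4 and Z drops by 2 — the signature of alpha emission.

alpha decay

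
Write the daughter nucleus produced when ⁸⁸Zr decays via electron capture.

Electron capture: mass number changes by +0, atomic number by -1.
A: 88 = 88; Z: 40 − 1 = 39.
Z = 39 is yttrium, so the daughter is ⁸⁸Y.

Y-88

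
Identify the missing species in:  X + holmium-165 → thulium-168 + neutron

alpha particle

Conserve mass number: A + 165 = 168 + 1, so A = 4.
Conserve atomic number: Z + 67 = 69 + 0, so Z = 2.
A = 4 and Z = 2 is helium-4 — an alpha particle.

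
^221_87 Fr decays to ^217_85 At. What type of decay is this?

ΔA = 217 − 221 = -4; ΔZ = 85 − 87 = -2.
A drops by 4 and Z drops by 2 — the signature of alpha emission.

alpha decay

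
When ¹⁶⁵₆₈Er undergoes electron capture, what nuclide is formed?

Electron capture: mass number changes by +0, atomic number by -1.
A: 165 = 165; Z: 68 − 1 = 67.
Z = 67 is holmium, so the daughter is ¹⁶⁵₆₇Ho.

Ho-165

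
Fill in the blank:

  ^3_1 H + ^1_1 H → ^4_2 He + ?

Conserve mass number: 3 + 1 = 4 + A, so A = 0.
Conserve atomic number: 1 + 1 = 2 + Z, so Z = 0.
A = 0 and Z = 0 is ^0_0 γ — a gamma ray.

gamma ray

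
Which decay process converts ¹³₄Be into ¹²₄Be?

ΔA = 12 − 13 = -1; ΔZ = 4 − 4 = +0.
A drops by 1 with Z unchanged — a neutron was emitted.

neutron emission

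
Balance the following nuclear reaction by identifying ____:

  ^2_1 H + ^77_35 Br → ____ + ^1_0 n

Conserve mass number: 2 + 77 = A + 1, so A = 78.
Conserve atomic number: 1 + 35 = Z + 0, so Z = 36.
Z = 36 is krypton, so the species is ^78_36 Kr.

Kr-78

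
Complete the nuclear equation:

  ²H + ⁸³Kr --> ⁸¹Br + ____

Conserve mass number: 2 + 83 = 81 + A, so A = 4.
Conserve atomic number: 1 + 36 = 35 + Z, so Z = 2.
A = 4 and Z = 2 is ⁴He — an alpha particle.

alpha particle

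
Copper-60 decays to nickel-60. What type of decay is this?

beta-plus decay or electron capture

ΔA = 60 − 60 = 0; ΔZ = 28 − 29 = -1.
A is unchanged and Z drops by 1 — a proton has become a neutron (β⁺ emission or electron capture).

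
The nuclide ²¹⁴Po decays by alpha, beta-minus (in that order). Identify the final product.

Start: (A, Z) = (214, 84).
After α: (210, 82).
After β⁻: (210, 83).
Z = 83 is bismuth.

Bi-210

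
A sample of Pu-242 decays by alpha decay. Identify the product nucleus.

Alpha decay: mass number changes by -4, atomic number by -2.
A: 242 − 4 = 238; Z: 94 − 2 = 92.
Z = 92 is uranium, so the daughter is U-238.

U-238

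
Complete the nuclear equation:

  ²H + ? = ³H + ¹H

deuteron

Conserve mass number: 2 + A = 3 + 1, so A = 2.
Conserve atomic number: 1 + Z = 1 + 1, so Z = 1.
A = 2 and Z = 1 is ²H — a deuteron.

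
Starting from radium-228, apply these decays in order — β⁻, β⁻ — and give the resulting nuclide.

Th-228

Start: (A, Z) = (228, 88).
After β⁻: (228, 89).
After β⁻: (228, 90).
Z = 90 is thorium.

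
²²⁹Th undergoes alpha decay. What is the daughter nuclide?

Ra-225

Alpha decay: mass number changes by -4, atomic number by -2.
A: 229 − 4 = 225; Z: 90 − 2 = 88.
Z = 88 is radium, so the daughter is ²²⁵Ra.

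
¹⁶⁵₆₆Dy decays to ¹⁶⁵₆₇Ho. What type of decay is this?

ΔA = 165 − 165 = 0; ΔZ = 67 − 66 = +1.
A is unchanged and Z rises by 1 — a neutron has become a proton (β⁻ decay).

beta-minus decay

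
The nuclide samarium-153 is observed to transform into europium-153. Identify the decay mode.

beta-minus decay

ΔA = 153 − 153 = 0; ΔZ = 63 − 62 = +1.
A is unchanged and Z rises by 1 — a neutron has become a proton (β⁻ decay).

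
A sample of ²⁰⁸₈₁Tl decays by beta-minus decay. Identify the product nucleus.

Pb-208

Beta-minus decay: mass number changes by +0, atomic number by +1.
A: 208 = 208; Z: 81 + 1 = 82.
Z = 82 is lead, so the daughter is ²⁰⁸₈₂Pb.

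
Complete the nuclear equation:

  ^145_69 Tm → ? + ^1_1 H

Er-144

Conserve mass number: 145 = A + 1, so A = 144.
Conserve atomic number: 69 = Z + 1, so Z = 68.
Z = 68 is erbium, so the species is ^144_68 Er.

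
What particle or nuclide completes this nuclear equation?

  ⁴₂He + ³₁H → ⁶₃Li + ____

neutron

Conserve mass number: 4 + 3 = 6 + A, so A = 1.
Conserve atomic number: 2 + 1 = 3 + Z, so Z = 0.
A = 1 and Z = 0 is ¹₀n — a neutron.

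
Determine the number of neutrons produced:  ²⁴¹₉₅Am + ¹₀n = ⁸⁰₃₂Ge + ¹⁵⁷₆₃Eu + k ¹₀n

Conserve mass number: 242 = 80 + 157 + k, so k = 242 − 237 = 5.
Check atomic number: 95 = 32 + 63 + 0 = 95. ✓

5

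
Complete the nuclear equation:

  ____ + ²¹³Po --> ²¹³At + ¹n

Conserve mass number: A + 213 = 213 + 1, so A = 1.
Conserve atomic number: Z + 84 = 85 + 0, so Z = 1.
A = 1 and Z = 1 is ¹H — a proton.

proton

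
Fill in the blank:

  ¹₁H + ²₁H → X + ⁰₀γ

He-3

Conserve mass number: 1 + 2 = A + 0, so A = 3.
Conserve atomic number: 1 + 1 = Z + 0, so Z = 2.
Z = 2 is helium, so the species is ³₂He.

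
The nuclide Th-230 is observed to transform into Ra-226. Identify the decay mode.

alpha decay

ΔA = 226 − 230 = -4; ΔZ = 88 − 90 = -2.
A drops by 4 and Z drops by 2 — the signature of alpha emission.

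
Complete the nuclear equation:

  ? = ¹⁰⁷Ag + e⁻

Conserve mass number: A = 107 + 0, so A = 107.
Conserve atomic number: Z = 47 − 1, so Z = 46.
Z = 46 is palladium, so the species is ¹⁰⁷Pd.

Pd-107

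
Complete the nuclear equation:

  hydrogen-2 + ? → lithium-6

Conserve mass number: 2 + A = 6, so A = 4.
Conserve atomic number: 1 + Z = 3, so Z = 2.
A = 4 and Z = 2 is helium-4 — an alpha particle.

alpha particle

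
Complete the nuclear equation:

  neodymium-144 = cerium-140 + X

Conserve mass number: 144 = 140 + A, so A = 4.
Conserve atomic number: 60 = 58 + Z, so Z = 2.
A = 4 and Z = 2 is helium-4 — an alpha particle.

alpha particle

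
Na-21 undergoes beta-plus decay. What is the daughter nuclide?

Beta-plus decay: mass number changes by +0, atomic number by -1.
A: 21 = 21; Z: 11 − 1 = 10.
Z = 10 is neon, so the daughter is Ne-21.

Ne-21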